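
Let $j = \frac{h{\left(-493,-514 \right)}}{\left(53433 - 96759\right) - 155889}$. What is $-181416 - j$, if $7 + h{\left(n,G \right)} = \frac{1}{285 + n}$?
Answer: $- \frac{7517283996977}{41436720} \approx -1.8142 \cdot 10^{5}$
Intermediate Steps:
$h{\left(n,G \right)} = -7 + \frac{1}{285 + n}$
$j = \frac{1457}{41436720}$ ($j = \frac{\frac{1}{285 - 493} \left(-1994 - -3451\right)}{\left(53433 - 96759\right) - 155889} = \frac{\frac{1}{-208} \left(-1994 + 3451\right)}{-43326 - 155889} = \frac{\left(- \frac{1}{208}\right) 1457}{-199215} = \left(- \frac{1457}{208}\right) \left(- \frac{1}{199215}\right) = \frac{1457}{41436720} \approx 3.5162 \cdot 10^{-5}$)
$-181416 - j = -181416 - \frac{1457}{41436720} = - \frac{7517283996977}{41436720}$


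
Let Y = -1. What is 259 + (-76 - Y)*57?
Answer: -4016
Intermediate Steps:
259 + (-76 - Y)*57 = 259 + (-76 - 1*(-1))*57 = 259 + (-76 + 1)*57 = 259 - 75*57 = 259 - 4275 = -4016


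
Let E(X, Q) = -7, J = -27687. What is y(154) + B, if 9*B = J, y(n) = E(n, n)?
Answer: -9250/3 ≈ -3083.3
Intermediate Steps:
y(n) = -7
B = -9229/3 (B = (1/9)*(-27687) = -9229/3 ≈ -3076.3)
y(154) + B = -7 - 9229/3 = -9250/3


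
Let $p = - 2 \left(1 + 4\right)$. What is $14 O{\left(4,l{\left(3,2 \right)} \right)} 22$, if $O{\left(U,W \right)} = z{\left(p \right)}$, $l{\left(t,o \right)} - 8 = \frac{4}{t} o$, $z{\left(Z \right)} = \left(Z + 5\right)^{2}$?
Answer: $7700$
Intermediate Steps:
$p = -10$ ($p = \left(-2\right) 5 = -10$)
$z{\left(Z \right)} = \left(5 + Z\right)^{2}$
$l{\left(t,o \right)} = 8 + \frac{4 o}{t}$ ($l{\left(t,o \right)} = 8 + \frac{4}{t} o = 8 + \frac{4 o}{t}$)
$O{\left(U,W \right)} = 25$ ($O{\left(U,W \right)} = \left(5 - 10\right)^{2} = \left(-5\right)^{2} = 25$)
$14 O{\left(4,l{\left(3,2 \right)} \right)} 22 = 14 \cdot 25 \cdot 22 = 350 \cdot 22 = 7700$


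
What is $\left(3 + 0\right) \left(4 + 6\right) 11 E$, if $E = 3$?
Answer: $990$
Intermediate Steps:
$\left(3 + 0\right) \left(4 + 6\right) 11 E = \left(3 + 0\right) \left(4 + 6\right) 11 \cdot 3 = 3 \cdot 10 \cdot 11 \cdot 3 = 30 \cdot 11 \cdot 3 = 330 \cdot 3 = 990$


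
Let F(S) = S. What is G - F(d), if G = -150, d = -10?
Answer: -140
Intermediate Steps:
G - F(d) = -150 - 1*(-10) = -150 + 10 = -140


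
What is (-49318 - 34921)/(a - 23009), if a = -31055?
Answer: 84239/54064 ≈ 1.5581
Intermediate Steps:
(-49318 - 34921)/(a - 23009) = (-49318 - 34921)/(-31055 - 23009) = -84239/(-54064) = -84239*(-1/54064) = 84239/54064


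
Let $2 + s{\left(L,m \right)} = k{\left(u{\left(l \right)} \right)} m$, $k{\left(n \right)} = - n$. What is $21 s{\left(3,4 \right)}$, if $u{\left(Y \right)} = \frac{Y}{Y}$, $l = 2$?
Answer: $-126$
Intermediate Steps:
$u{\left(Y \right)} = 1$
$s{\left(L,m \right)} = -2 - m$ ($s{\left(L,m \right)} = -2 + \left(-1\right) 1 m = -2 - m$)
$21 s{\left(3,4 \right)} = 21 \left(-2 - 4\right) = 21 \left(-6\right) = -126$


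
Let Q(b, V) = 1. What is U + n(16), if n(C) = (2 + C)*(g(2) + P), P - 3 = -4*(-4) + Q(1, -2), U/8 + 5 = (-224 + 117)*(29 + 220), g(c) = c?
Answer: -212788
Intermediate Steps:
U = -213184 (U = -40 + 8*((-224 + 117)*(29 + 220)) = -40 + 8*(-107*249) = -40 + 8*(-26643) = -40 - 213144 = -213184)
P = 20 (P = 3 + (-4*(-4) + 1) = 3 + (16 + 1) = 3 + 17 = 20)
n(C) = 44 + 22*C (n(C) = (2 + C)*(2 + 20) = (2 + C)*22 = 44 + 22*C)
U + n(16) = -213184 + (44 + 22*16) = -213184 + (44 + 352) = -213184 + 396 = -212788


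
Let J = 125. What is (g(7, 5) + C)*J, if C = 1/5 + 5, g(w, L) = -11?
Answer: -725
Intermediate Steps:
C = 26/5 (C = 1*(⅕) + 5 = ⅕ + 5 = 26/5 ≈ 5.2000)
(g(7, 5) + C)*J = (-11 + 26/5)*125 = -29/5*125 = -725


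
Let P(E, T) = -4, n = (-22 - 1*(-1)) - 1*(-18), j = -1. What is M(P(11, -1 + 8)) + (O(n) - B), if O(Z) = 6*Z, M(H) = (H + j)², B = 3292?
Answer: -3285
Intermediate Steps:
n = -3 (n = (-22 + 1) + 18 = -21 + 18 = -3)
M(H) = (-1 + H)² (M(H) = (H - 1)² = (-1 + H)²)
M(P(11, -1 + 8)) + (O(n) - B) = (-1 - 4)² + (6*(-3) - 1*3292) = (-5)² + (-18 - 3292) = 25 - 3310 = -3285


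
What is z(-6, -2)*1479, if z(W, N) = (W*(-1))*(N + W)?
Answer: -70992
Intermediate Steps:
z(W, N) = -W*(N + W) (z(W, N) = (-W)*(N + W) = -W*(N + W))
z(-6, -2)*1479 = -1*(-6)*(-2 - 6)*1479 = -1*(-6)*(-8)*1479 = -48*1479 = -70992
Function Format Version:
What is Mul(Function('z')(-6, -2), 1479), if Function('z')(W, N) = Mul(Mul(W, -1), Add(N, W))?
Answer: -70992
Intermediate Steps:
Function('z')(W, N) = Mul(-1, W, Add(N, W)) (Function('z')(W, N) = Mul(Mul(-1, W), Add(N, W)) = Mul(-1, W, Add(N, W)))
Mul(Function('z')(-6, -2), 1479) = Mul(Mul(-1, -6, Add(-2, -6)), 1479) = Mul(Mul(-1, -6, -8), 1479) = Mul(-48, 1479) = -70992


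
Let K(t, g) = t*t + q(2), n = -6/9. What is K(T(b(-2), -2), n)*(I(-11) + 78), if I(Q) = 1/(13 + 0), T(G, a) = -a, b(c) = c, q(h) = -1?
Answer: 3045/13 ≈ 234.23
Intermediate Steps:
I(Q) = 1/13
n = -⅔ (n = -6*⅑ = -⅔ ≈ -0.66667)
K(t, g) = -1 + t² (K(t, g) = t*t - 1 = t² - 1 = -1 + t²)
K(T(b(-2), -2), n)*(I(-11) + 78) = (-1 + (-1*(-2))²)*(1/13 + 78) = (-1 + 2²)*(1015/13) = (-1 + 4)*(1015/13) = 3*(1015/13) = 3045/13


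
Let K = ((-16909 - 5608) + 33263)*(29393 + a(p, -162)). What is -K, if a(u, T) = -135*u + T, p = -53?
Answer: -391003956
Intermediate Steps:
a(u, T) = T - 135*u
K = 391003956 (K = ((-16909 - 5608) + 33263)*(29393 + (-162 - 135*(-53))) = (-22517 + 33263)*(29393 + (-162 + 7155)) = 10746*(29393 + 6993) = 10746*36386 = 391003956)
-K = -1*391003956 = -391003956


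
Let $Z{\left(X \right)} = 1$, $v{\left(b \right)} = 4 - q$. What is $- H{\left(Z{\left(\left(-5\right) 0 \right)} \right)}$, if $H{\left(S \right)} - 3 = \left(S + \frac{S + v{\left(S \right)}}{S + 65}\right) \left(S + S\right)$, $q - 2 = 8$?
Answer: $- \frac{160}{33} \approx -4.8485$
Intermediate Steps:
$q = 10$ ($q = 2 + 8 = 10$)
$v{\left(b \right)} = -6$ ($v{\left(b \right)} = 4 - 10 = -6$)
$H{\left(S \right)} = 3 + 2 S \left(S + \frac{-6 + S}{65 + S}\right)$ ($H{\left(S \right)} = 3 + \left(S + \frac{S - 6}{S + 65}\right) \left(S + S\right) = 3 + \left(S + \frac{-6 + S}{65 + S}\right) 2 S = 3 + 2 S \left(S + \frac{-6 + S}{65 + S}\right)$)
$- H{\left(Z{\left(\left(-5\right) 0 \right)} \right)} = - \frac{195 - 9 + 2 \cdot 1^{3} + 132 \cdot 1^{2}}{65 + 1} = - \frac{195 - 9 + 2 \cdot 1 + 132 \cdot 1}{66} = - \frac{195 - 9 + 2 + 132}{66} = - \frac{320}{66} = \left(-1\right) \frac{160}{33} = - \frac{160}{33}$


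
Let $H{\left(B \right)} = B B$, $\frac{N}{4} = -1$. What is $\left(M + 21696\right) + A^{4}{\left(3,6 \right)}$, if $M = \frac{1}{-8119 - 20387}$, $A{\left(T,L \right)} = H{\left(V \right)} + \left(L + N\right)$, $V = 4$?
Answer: $\frac{3610912031}{28506} \approx 1.2667 \cdot 10^{5}$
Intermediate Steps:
$N = -4$ ($N = 4 \left(-1\right) = -4$)
$H{\left(B \right)} = B^{2}$
$A{\left(T,L \right)} = 12 + L$ ($A{\left(T,L \right)} = 4^{2} + \left(L - 4\right) = 16 + \left(-4 + L\right) = 12 + L$)
$M = - \frac{1}{28506}$ ($M = \frac{1}{-8119 - 20387} = \frac{1}{-28506} = - \frac{1}{28506} \approx -3.508 \cdot 10^{-5}$)
$\left(M + 21696\right) + A^{4}{\left(3,6 \right)} = \left(- \frac{1}{28506} + 21696\right) + \left(12 + 6\right)^{4} = \frac{618466175}{28506} + 18^{4} = \frac{618466175}{28506} + 104976 = \frac{3610912031}{28506}$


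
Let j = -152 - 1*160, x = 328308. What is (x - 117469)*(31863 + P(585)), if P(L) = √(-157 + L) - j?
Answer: 6783744825 + 421678*√107 ≈ 6.7881e+9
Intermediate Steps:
j = -312 (j = -152 - 160 = -312)
P(L) = 312 + √(-157 + L) (P(L) = √(-157 + L) - 1*(-312) = √(-157 + L) + 312 = 312 + √(-157 + L))
(x - 117469)*(31863 + P(585)) = (328308 - 117469)*(31863 + (312 + √(-157 + 585))) = 210839*(31863 + (312 + √428)) = 210839*(31863 + (312 + 2*√107)) = 210839*(32175 + 2*√107) = 6783744825 + 421678*√107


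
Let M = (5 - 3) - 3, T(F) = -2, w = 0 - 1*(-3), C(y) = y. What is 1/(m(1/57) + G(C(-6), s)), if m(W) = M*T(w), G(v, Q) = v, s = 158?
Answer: -¼ ≈ -0.25000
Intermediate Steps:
w = 3 (w = 0 + 3 = 3)
M = -1 (M = 2 - 3 = -1)
m(W) = 2 (m(W) = -1*(-2) = 2)
1/(m(1/57) + G(C(-6), s)) = 1/(2 - 6) = 1/(-4) = -¼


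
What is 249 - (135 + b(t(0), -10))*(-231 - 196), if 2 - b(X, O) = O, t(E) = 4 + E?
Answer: 63018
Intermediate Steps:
b(X, O) = 2 - O
249 - (135 + b(t(0), -10))*(-231 - 196) = 249 - (135 + (2 - 1*(-10)))*(-231 - 196) = 249 - (135 + (2 + 10))*(-427) = 249 - (135 + 12)*(-427) = 249 - 147*(-427) = 249 - 1*(-62769) = 249 + 62769 = 63018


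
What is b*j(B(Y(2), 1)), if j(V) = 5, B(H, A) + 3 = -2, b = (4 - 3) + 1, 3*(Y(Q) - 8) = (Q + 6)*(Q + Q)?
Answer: 10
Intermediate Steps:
Y(Q) = 8 + 2*Q*(6 + Q)/3 (Y(Q) = 8 + ((Q + 6)*(Q + Q))/3 = 8 + ((6 + Q)*(2*Q))/3 = 8 + (2*Q*(6 + Q))/3 = 8 + 2*Q*(6 + Q)/3)
b = 2 (b = 1 + 1 = 2)
B(H, A) = -5 (B(H, A) = -3 - 2 = -5)
b*j(B(Y(2), 1)) = 2*5 = 10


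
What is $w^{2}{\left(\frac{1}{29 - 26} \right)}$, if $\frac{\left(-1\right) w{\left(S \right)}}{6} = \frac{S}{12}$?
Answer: $\frac{1}{36} \approx 0.027778$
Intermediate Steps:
$w{\left(S \right)} = - \frac{S}{2}$ ($w{\left(S \right)} = - 6 \frac{S}{12} = - \frac{S}{2}$)
$w^{2}{\left(\frac{1}{29 - 26} \right)} = \left(- \frac{1}{2 \left(29 - 26\right)}\right)^{2} = \left(- \frac{1}{2 \cdot 3}\right)^{2} = \left(\left(- \frac{1}{2}\right) \frac{1}{3}\right)^{2} = \left(- \frac{1}{6}\right)^{2} = \frac{1}{36}$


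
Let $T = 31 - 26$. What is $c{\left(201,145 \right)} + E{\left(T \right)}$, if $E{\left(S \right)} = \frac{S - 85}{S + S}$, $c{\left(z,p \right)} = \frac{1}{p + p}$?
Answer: $- \frac{2319}{290} \approx -7.9966$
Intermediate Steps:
$c{\left(z,p \right)} = \frac{1}{2 p}$
$T = 5$
$E{\left(S \right)} = \frac{-85 + S}{2 S}$
$c{\left(201,145 \right)} + E{\left(T \right)} = \frac{1}{2 \cdot 145} + \frac{-85 + 5}{2 \cdot 5} = \frac{1}{2} \cdot \frac{1}{145} + \frac{1}{2} \cdot \frac{1}{5} \left(-80\right) = \frac{1}{290} - 8 = - \frac{2319}{290}$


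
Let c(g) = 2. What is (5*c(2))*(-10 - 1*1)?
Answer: -110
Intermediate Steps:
(5*c(2))*(-10 - 1*1) = (5*2)*(-10 - 1*1) = 10*(-10 - 1) = 10*(-11) = -110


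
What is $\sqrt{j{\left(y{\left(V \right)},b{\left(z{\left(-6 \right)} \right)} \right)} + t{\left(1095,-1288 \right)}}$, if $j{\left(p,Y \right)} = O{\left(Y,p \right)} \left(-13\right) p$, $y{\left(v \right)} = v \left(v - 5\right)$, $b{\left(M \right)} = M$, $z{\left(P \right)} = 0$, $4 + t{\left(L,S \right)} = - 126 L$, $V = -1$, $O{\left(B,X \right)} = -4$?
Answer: $i \sqrt{137662} \approx 371.03 i$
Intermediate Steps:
$t{\left(L,S \right)} = -4 - 126 L$
$y{\left(v \right)} = v \left(-5 + v\right)$
$j{\left(p,Y \right)} = 52 p$ ($j{\left(p,Y \right)} = \left(-4\right) \left(-13\right) p = 52 p$)
$\sqrt{j{\left(y{\left(V \right)},b{\left(z{\left(-6 \right)} \right)} \right)} + t{\left(1095,-1288 \right)}} = \sqrt{52 \left(- (-5 - 1)\right) - 137974} = \sqrt{52 \left(\left(-1\right) \left(-6\right)\right) - 137974} = \sqrt{52 \cdot 6 - 137974} = \sqrt{312 - 137974} = \sqrt{-137662} = i \sqrt{137662}$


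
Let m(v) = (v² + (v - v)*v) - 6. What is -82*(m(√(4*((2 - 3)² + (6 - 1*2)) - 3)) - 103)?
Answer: 7544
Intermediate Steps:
m(v) = -6 + v² (m(v) = (v² + 0*v) - 6 = (v² + 0) - 6 = v² - 6 = -6 + v²)
-82*(m(√(4*((2 - 3)² + (6 - 1*2)) - 3)) - 103) = -82*((-6 + (√(4*((2 - 3)² + (6 - 1*2)) - 3))²) - 103) = -82*((-6 + (√(4*((-1)² + (6 - 2)) - 3))²) - 103) = -82*((-6 + (√(4*(1 + 4) - 3))²) - 103) = -82*((-6 + (√(4*5 - 3))²) - 103) = -82*((-6 + (√(20 - 3))²) - 103) = -82*((-6 + (√17)²) - 103) = -82*((-6 + 17) - 103) = -82*(11 - 103) = -82*(-92) = 7544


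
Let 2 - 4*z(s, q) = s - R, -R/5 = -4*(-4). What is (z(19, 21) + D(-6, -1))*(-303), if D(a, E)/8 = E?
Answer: 39087/4 ≈ 9771.8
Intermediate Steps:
D(a, E) = 8*E
R = -80 (R = -(-20)*(-4) = -5*16 = -80)
z(s, q) = -39/2 - s/4 (z(s, q) = ½ - (s - 1*(-80))/4 = ½ - (s + 80)/4 = ½ - (80 + s)/4 = ½ + (-20 - s/4) = -39/2 - s/4)
(z(19, 21) + D(-6, -1))*(-303) = ((-39/2 - ¼*19) + 8*(-1))*(-303) = ((-39/2 - 19/4) - 8)*(-303) = (-97/4 - 8)*(-303) = -129/4*(-303) = 39087/4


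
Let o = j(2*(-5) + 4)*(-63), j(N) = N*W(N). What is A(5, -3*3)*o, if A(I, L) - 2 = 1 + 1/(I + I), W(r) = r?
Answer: -35154/5 ≈ -7030.8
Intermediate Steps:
j(N) = N² (j(N) = N*N = N²)
A(I, L) = 3 + 1/(2*I) (A(I, L) = 2 + (1 + 1/(I + I)) = 2 + (1 + 1/(2*I)) = 3 + 1/(2*I))
o = -2268 (o = (2*(-5) + 4)²*(-63) = (-10 + 4)²*(-63) = (-6)²*(-63) = 36*(-63) = -2268)
A(5, -3*3)*o = (3 + (½)/5)*(-2268) = (3 + (½)*(⅕))*(-2268) = (3 + ⅒)*(-2268) = (31/10)*(-2268) = -35154/5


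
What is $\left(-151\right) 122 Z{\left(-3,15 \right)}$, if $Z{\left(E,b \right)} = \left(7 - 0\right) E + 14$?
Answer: $128954$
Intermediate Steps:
$Z{\left(E,b \right)} = 14 + 7 E$ ($Z{\left(E,b \right)} = \left(7 + 0\right) E + 14 = 7 E + 14 = 14 + 7 E$)
$\left(-151\right) 122 Z{\left(-3,15 \right)} = \left(-151\right) 122 \left(14 + 7 \left(-3\right)\right) = - 18422 \left(14 - 21\right) = \left(-18422\right) \left(-7\right) = 128954$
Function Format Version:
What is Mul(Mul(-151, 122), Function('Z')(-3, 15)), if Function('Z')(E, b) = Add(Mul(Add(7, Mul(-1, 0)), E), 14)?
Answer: 128954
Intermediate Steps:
Function('Z')(E, b) = Add(14, Mul(7, E)) (Function('Z')(E, b) = Add(Mul(Add(7, 0), E), 14) = Add(Mul(7, E), 14) = Add(14, Mul(7, E)))
Mul(Mul(-151, 122), Function('Z')(-3, 15)) = Mul(Mul(-151, 122), Add(14, Mul(7, -3))) = Mul(-18422, Add(14, -21)) = Mul(-18422, -7) = 128954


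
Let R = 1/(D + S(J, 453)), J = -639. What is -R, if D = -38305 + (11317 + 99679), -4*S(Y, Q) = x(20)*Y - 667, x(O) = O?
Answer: -4/304211 ≈ -1.3149e-5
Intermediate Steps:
S(Y, Q) = 667/4 - 5*Y (S(Y, Q) = -(20*Y - 667)/4 = -(-667 + 20*Y)/4 = 667/4 - 5*Y)
D = 72691 (D = -38305 + 110996 = 72691)
R = 4/304211 (R = 1/(72691 + (667/4 - 5*(-639))) = 1/(72691 + (667/4 + 3195)) = 1/(72691 + 13447/4) = 1/(304211/4) = 4/304211 ≈ 1.3149e-5)
-R = -1*4/304211 = -4/304211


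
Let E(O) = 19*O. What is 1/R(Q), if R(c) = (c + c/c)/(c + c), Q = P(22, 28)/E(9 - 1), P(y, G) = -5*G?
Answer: -70/3 ≈ -23.333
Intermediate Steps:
Q = -35/38 (Q = (-5*28)/((19*(9 - 1))) = -140/(19*8) = -140/152 = -140*1/152 = -35/38 ≈ -0.92105)
R(c) = (1 + c)/(2*c) (R(c) = (c + 1)/((2*c)) = (1 + c)*(1/(2*c)) = (1 + c)/(2*c))
1/R(Q) = 1/((1 - 35/38)/(2*(-35/38))) = 1/((1/2)*(-38/35)*(3/38)) = 1/(-3/70) = -70/3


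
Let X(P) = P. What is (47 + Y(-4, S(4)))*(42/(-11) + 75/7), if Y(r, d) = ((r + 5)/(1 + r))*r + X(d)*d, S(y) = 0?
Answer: 25665/77 ≈ 333.31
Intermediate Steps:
Y(r, d) = d² + r*(5 + r)/(1 + r) (Y(r, d) = ((r + 5)/(1 + r))*r + d*d = ((5 + r)/(1 + r))*r + d² = r*(5 + r)/(1 + r) + d² = d² + r*(5 + r)/(1 + r))
(47 + Y(-4, S(4)))*(42/(-11) + 75/7) = (47 + (0² + (-4)² + 5*(-4) - 4*0²)/(1 - 4))*(42/(-11) + 75/7) = (47 + (0 + 16 - 20 - 4*0)/(-3))*(42*(-1/11) + 75*(⅐)) = (47 - (0 + 16 - 20 + 0)/3)*(-42/11 + 75/7) = (47 - ⅓*(-4))*(531/77) = (47 + 4/3)*(531/77) = (145/3)*(531/77) = 25665/77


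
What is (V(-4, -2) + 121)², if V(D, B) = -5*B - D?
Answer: 18225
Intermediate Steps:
V(D, B) = -D - 5*B
(V(-4, -2) + 121)² = ((-1*(-4) - 5*(-2)) + 121)² = ((4 + 10) + 121)² = (14 + 121)² = 135² = 18225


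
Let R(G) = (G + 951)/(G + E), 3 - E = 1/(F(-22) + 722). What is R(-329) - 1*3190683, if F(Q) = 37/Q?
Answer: -8241768846593/2583072 ≈ -3.1907e+6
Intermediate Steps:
E = 47519/15847 (E = 3 - 1/(37/(-22) + 722) = 3 - 1/(37*(-1/22) + 722) = 3 - 1/(-37/22 + 722) = 3 - 1/15847/22 = 3 - 1*22/15847 = 3 - 22/15847 = 47519/15847 ≈ 2.9986)
R(G) = (951 + G)/(47519/15847 + G) (R(G) = (G + 951)/(G + 47519/15847) = (951 + G)/(47519/15847 + G))
R(-329) - 1*3190683 = 15847*(951 - 329)/(47519 + 15847*(-329)) - 1*3190683 = 15847*622/(47519 - 5213663) - 3190683 = 15847*622/(-5166144) - 3190683 = 15847*(-1/5166144)*622 - 3190683 = -4928417/2583072 - 3190683 = -8241768846593/2583072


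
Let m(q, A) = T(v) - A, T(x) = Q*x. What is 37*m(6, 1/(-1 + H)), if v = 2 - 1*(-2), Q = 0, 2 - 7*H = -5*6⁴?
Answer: -1/25 ≈ -0.040000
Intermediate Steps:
H = 926 (H = 2/7 - (-5)*6⁴/7 = 2/7 - (-5)*1296/7 = 2/7 - ⅐*(-6480) = 2/7 + 6480/7 = 926)
v = 4 (v = 2 + 2 = 4)
T(x) = 0 (T(x) = 0*x = 0)
m(q, A) = -A (m(q, A) = 0 - A = -A)
37*m(6, 1/(-1 + H)) = 37*(-1/(-1 + 926)) = 37*(-1/925) = -1/25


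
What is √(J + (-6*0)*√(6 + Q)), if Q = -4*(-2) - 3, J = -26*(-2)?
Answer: 2*√13 ≈ 7.2111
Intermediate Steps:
J = 52
Q = 5 (Q = 8 - 3 = 5)
√(J + (-6*0)*√(6 + Q)) = √(52 + (-6*0)*√(6 + 5)) = √(52 + 0*√11) = √(52 + 0) = √52 = 2*√13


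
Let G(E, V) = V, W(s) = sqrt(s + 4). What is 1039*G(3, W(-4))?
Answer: 0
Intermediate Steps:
W(s) = sqrt(4 + s)
1039*G(3, W(-4)) = 1039*sqrt(4 - 4) = 1039*sqrt(0) = 1039*0 = 0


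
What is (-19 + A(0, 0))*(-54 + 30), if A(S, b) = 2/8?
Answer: 450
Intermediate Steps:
A(S, b) = ¼ (A(S, b) = 2*(⅛) = ¼)
(-19 + A(0, 0))*(-54 + 30) = (-19 + ¼)*(-54 + 30) = -75/4*(-24) = 450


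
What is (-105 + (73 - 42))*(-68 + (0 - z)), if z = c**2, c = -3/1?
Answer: 5698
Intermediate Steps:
c = -3 (c = -3*1 = -3)
z = 9 (z = (-3)**2 = 9)
(-105 + (73 - 42))*(-68 + (0 - z)) = (-105 + (73 - 42))*(-68 + (0 - 1*9)) = (-105 + 31)*(-68 + (0 - 9)) = -74*(-68 - 9) = -74*(-77) = 5698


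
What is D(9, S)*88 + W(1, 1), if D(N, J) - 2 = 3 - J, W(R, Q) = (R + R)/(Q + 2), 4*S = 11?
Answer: 596/3 ≈ 198.67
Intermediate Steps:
S = 11/4 (S = (1/4)*11 = 11/4 ≈ 2.7500)
W(R, Q) = 2*R/(2 + Q) (W(R, Q) = (2*R)/(2 + Q) = 2*R/(2 + Q))
D(N, J) = 5 - J (D(N, J) = 2 + (3 - J) = 5 - J)
D(9, S)*88 + W(1, 1) = (5 - 1*11/4)*88 + 2*1/(2 + 1) = (5 - 11/4)*88 + 2*1/3 = (9/4)*88 + 2*1*(1/3) = 198 + 2/3 = 596/3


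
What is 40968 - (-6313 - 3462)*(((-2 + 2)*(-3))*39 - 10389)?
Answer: -101511507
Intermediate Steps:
40968 - (-6313 - 3462)*(((-2 + 2)*(-3))*39 - 10389) = 40968 - (-9775)*((0*(-3))*39 - 10389) = 40968 - (-9775)*(0*39 - 10389) = 40968 - (-9775)*(0 - 10389) = 40968 - (-9775)*(-10389) = 40968 - 1*101552475 = 40968 - 101552475 = -101511507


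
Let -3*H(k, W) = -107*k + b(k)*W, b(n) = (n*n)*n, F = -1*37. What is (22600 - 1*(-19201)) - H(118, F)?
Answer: -20226469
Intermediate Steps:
F = -37
b(n) = n**3 (b(n) = n**2*n = n**3)
H(k, W) = 107*k/3 - W*k**3/3 (H(k, W) = -(-107*k + k**3*W)/3 = -(-107*k + W*k**3)/3 = 107*k/3 - W*k**3/3)
(22600 - 1*(-19201)) - H(118, F) = (22600 - 1*(-19201)) - 118*(107 - 1*(-37)*118**2)/3 = (22600 + 19201) - 118*(107 - 1*(-37)*13924)/3 = 41801 - 118*(107 + 515188)/3 = 41801 - 118*515295/3 = 41801 - 1*20268270 = 41801 - 20268270 = -20226469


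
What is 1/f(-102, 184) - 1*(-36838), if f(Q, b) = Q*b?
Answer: 691375583/18768 ≈ 36838.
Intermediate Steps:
1/f(-102, 184) - 1*(-36838) = 1/(-102*184) - 1*(-36838) = 1/(-18768) + 36838 = -1/18768 + 36838 = 691375583/18768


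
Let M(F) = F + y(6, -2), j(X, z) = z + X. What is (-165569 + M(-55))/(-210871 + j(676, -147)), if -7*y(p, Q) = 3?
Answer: 386457/490798 ≈ 0.78741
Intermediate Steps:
y(p, Q) = -3/7 (y(p, Q) = -1/7*3 = -3/7)
j(X, z) = X + z
M(F) = -3/7 + F (M(F) = F - 3/7 = -3/7 + F)
(-165569 + M(-55))/(-210871 + j(676, -147)) = (-165569 + (-3/7 - 55))/(-210871 + (676 - 147)) = (-165569 - 388/7)/(-210871 + 529) = -1159371/7/(-210342) = -1159371/7*(-1/210342) = 386457/490798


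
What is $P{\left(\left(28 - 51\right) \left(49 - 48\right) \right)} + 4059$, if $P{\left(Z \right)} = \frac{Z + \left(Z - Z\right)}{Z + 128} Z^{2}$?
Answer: $\frac{414028}{105} \approx 3943.1$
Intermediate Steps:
$P{\left(Z \right)} = \frac{Z^{3}}{128 + Z}$ ($P{\left(Z \right)} = \frac{Z + 0}{128 + Z} Z^{2} = \frac{Z}{128 + Z} Z^{2} = \frac{Z^{3}}{128 + Z}$)
$P{\left(\left(28 - 51\right) \left(49 - 48\right) \right)} + 4059 = \frac{\left(\left(28 - 51\right) \left(49 - 48\right)\right)^{3}}{128 + \left(28 - 51\right) \left(49 - 48\right)} + 4059 = \frac{\left(\left(-23\right) 1\right)^{3}}{128 - 23} + 4059 = \frac{\left(-23\right)^{3}}{128 - 23} + 4059 = - \frac{12167}{105} + 4059 = \frac{414028}{105}$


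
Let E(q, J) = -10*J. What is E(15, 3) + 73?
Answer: 43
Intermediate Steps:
E(15, 3) + 73 = -10*3 + 73 = -30 + 73 = 43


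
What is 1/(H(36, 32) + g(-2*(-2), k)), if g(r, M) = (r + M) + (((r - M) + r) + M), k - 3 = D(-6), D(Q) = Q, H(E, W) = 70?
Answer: 1/79 ≈ 0.012658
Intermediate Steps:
k = -3 (k = 3 - 6 = -3)
g(r, M) = M + 3*r (g(r, M) = (M + r) + ((-M + 2*r) + M) = (M + r) + 2*r = M + 3*r)
1/(H(36, 32) + g(-2*(-2), k)) = 1/(70 + (-3 + 3*(-2*(-2)))) = 1/(70 + (-3 + 3*4)) = 1/(70 + (-3 + 12)) = 1/(70 + 9) = 1/79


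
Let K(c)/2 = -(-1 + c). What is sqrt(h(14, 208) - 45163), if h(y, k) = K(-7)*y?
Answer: I*sqrt(44939) ≈ 211.99*I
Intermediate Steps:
K(c) = 2 - 2*c (K(c) = 2*(-(-1 + c)) = 2*(1 - c) = 2 - 2*c)
h(y, k) = 16*y (h(y, k) = (2 - 2*(-7))*y = (2 + 14)*y = 16*y)
sqrt(h(14, 208) - 45163) = sqrt(16*14 - 45163) = sqrt(224 - 45163) = sqrt(-44939) = I*sqrt(44939)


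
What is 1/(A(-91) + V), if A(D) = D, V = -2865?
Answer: -1/2956 ≈ -0.00033830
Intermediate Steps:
1/(A(-91) + V) = 1/(-91 - 2865) = 1/(-2956) = -1/2956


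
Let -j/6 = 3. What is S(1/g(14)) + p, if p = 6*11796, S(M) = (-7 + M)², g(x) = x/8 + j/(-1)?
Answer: 442014417/6241 ≈ 70824.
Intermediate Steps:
j = -18 (j = -6*3 = -18)
g(x) = 18 + x/8 (g(x) = x/8 - 18/(-1) = x*(⅛) - 18*(-1) = x/8 + 18 = 18 + x/8)
p = 70776
S(1/g(14)) + p = (-7 + 1/(18 + (⅛)*14))² + 70776 = (-7 + 1/(18 + 7/4))² + 70776 = (-7 + 1/(79/4))² + 70776 = (-7 + 4/79)² + 70776 = (-549/79)² + 70776 = 301401/6241 + 70776 = 442014417/6241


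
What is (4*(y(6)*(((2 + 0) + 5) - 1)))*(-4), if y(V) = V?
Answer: -576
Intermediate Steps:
(4*(y(6)*(((2 + 0) + 5) - 1)))*(-4) = (4*(6*(((2 + 0) + 5) - 1)))*(-4) = (4*(6*((2 + 5) - 1)))*(-4) = (4*(6*(7 - 1)))*(-4) = (4*(6*6))*(-4) = (4*36)*(-4) = 144*(-4) = -576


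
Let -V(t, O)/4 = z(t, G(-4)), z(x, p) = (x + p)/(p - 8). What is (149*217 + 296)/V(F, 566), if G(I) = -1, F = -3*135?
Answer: -293661/1624 ≈ -180.83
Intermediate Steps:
F = -405
z(x, p) = (p + x)/(-8 + p)
V(t, O) = -4/9 + 4*t/9 (V(t, O) = -4*(-1 + t)/(-8 - 1) = -4*(-1 + t)/(-9) = -(-4)*(-1 + t)/9 = -4*(1/9 - t/9) = -4/9 + 4*t/9)
(149*217 + 296)/V(F, 566) = (149*217 + 296)/(-4/9 + (4/9)*(-405)) = (32333 + 296)/(-4/9 - 180) = 32629/(-1624/9) = 32629*(-9/1624) = -293661/1624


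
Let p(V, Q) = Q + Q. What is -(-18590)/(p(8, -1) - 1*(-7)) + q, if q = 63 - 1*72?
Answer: 3709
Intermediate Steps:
q = -9 (q = 63 - 72 = -9)
p(V, Q) = 2*Q
-(-18590)/(p(8, -1) - 1*(-7)) + q = -(-18590)/(2*(-1) - 1*(-7)) - 9 = -(-18590)/(-2 + 7) - 9 = -(-18590)/5 - 9 = -130*(-143/5) - 9 = 3718 - 9 = 3709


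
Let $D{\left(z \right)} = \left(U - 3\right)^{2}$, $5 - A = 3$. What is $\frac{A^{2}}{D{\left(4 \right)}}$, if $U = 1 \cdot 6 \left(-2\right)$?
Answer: $\frac{4}{225} \approx 0.017778$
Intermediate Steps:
$A = 2$ ($A = 5 - 3 = 2$)
$U = -12$ ($U = 1 \left(-12\right) = -12$)
$D{\left(z \right)} = 225$ ($D{\left(z \right)} = \left(-12 - 3\right)^{2} = \left(-15\right)^{2} = 225$)
$\frac{A^{2}}{D{\left(4 \right)}} = \frac{2^{2}}{225} = 4 \cdot \frac{1}{225} = \frac{4}{225}$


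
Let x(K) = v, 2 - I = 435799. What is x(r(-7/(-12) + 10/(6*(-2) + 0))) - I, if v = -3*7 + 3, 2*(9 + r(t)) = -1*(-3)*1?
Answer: 435779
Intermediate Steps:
I = -435797 (I = 2 - 1*435799 = 2 - 435799 = -435797)
r(t) = -15/2 (r(t) = -9 + (-1*(-3)*1)/2 = -9 + (3*1)/2 = -9 + (½)*3 = -9 + 3/2 = -15/2)
v = -18 (v = -21 + 3 = -18)
x(K) = -18
x(r(-7/(-12) + 10/(6*(-2) + 0))) - I = -18 - 1*(-435797) = -18 + 435797 = 435779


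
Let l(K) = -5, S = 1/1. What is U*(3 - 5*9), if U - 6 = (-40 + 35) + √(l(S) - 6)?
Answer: -42 - 42*I*√11 ≈ -42.0 - 139.3*I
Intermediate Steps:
S = 1
U = 1 + I*√11 (U = 6 + ((-40 + 35) + √(-5 - 6)) = 6 + (-5 + √(-11)) = 6 + (-5 + I*√11) = 1 + I*√11 ≈ 1.0 + 3.3166*I)
U*(3 - 5*9) = (1 + I*√11)*(3 - 5*9) = (1 + I*√11)*(3 - 45) = (1 + I*√11)*(-42) = -42 - 42*I*√11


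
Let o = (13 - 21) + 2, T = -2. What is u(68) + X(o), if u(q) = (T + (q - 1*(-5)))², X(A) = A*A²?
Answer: 4825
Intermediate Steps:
o = -6 (o = -8 + 2 = -6)
X(A) = A³
u(q) = (3 + q)² (u(q) = (-2 + (q - 1*(-5)))² = (-2 + (q + 5))² = (-2 + (5 + q))² = (3 + q)²)
u(68) + X(o) = (3 + 68)² + (-6)³ = 71² - 216 = 5041 - 216 = 4825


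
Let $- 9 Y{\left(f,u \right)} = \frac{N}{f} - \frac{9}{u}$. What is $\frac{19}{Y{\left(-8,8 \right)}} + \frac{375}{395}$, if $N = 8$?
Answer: $\frac{109347}{1343} \approx 81.42$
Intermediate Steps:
$Y{\left(f,u \right)} = \frac{1}{u} - \frac{8}{9 f}$ ($Y{\left(f,u \right)} = - \frac{\frac{8}{f} - \frac{9}{u}}{9} = - \frac{- \frac{9}{u} + \frac{8}{f}}{9} = \frac{1}{u} - \frac{8}{9 f}$)
$\frac{19}{Y{\left(-8,8 \right)}} + \frac{375}{395} = \frac{19}{\frac{1}{8} - \frac{8}{9 \left(-8\right)}} + \frac{375}{395} = \frac{19}{\frac{1}{8} - - \frac{1}{9}} + 375 \cdot \frac{1}{395} = \frac{19}{\frac{1}{8} + \frac{1}{9}} + \frac{75}{79} = \frac{19}{\frac{17}{72}} + \frac{75}{79} = 19 \cdot \frac{72}{17} + \frac{75}{79} = \frac{1368}{17} + \frac{75}{79} = \frac{109347}{1343}$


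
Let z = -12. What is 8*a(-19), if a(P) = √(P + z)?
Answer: 8*I*√31 ≈ 44.542*I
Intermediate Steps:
a(P) = √(-12 + P) (a(P) = √(P - 12) = √(-12 + P))
8*a(-19) = 8*√(-12 - 19) = 8*√(-31) = 8*(I*√31) = 8*I*√31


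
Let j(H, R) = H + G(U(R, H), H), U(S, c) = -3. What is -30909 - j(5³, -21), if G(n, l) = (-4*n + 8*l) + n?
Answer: -32043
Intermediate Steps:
G(n, l) = -3*n + 8*l
j(H, R) = 9 + 9*H (j(H, R) = H + (-3*(-3) + 8*H) = H + (9 + 8*H) = 9 + 9*H)
-30909 - j(5³, -21) = -30909 - (9 + 9*5³) = -30909 - (9 + 9*125) = -30909 - (9 + 1125) = -30909 - 1*1134 = -30909 - 1134 = -32043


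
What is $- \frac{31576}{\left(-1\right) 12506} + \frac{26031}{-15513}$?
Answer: $\frac{27382467}{32334263} \approx 0.84686$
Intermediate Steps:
$- \frac{31576}{\left(-1\right) 12506} + \frac{26031}{-15513} = - \frac{31576}{-12506} + 26031 \left(- \frac{1}{15513}\right) = \left(-31576\right) \left(- \frac{1}{12506}\right) - \frac{8677}{5171} = \frac{15788}{6253} - \frac{8677}{5171} = \frac{27382467}{32334263}$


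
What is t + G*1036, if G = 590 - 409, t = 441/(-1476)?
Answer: 30752575/164 ≈ 1.8752e+5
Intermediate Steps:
t = -49/164 (t = 441*(-1/1476) = -49/164 ≈ -0.29878)
G = 181
t + G*1036 = -49/164 + 181*1036 = -49/164 + 187516 = 30752575/164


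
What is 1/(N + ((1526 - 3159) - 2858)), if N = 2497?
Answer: -1/1994 ≈ -0.00050150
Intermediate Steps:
1/(N + ((1526 - 3159) - 2858)) = 1/(2497 + ((1526 - 3159) - 2858)) = 1/(2497 + (-1633 - 2858)) = 1/(2497 - 4491) = 1/(-1994) = -1/1994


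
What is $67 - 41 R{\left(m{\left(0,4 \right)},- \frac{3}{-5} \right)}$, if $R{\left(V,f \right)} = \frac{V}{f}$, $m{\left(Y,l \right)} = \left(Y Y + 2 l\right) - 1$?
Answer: $- \frac{1234}{3} \approx -411.33$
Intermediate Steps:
$m{\left(Y,l \right)} = -1 + Y^{2} + 2 l$ ($m{\left(Y,l \right)} = \left(Y^{2} + 2 l\right) - 1 = -1 + Y^{2} + 2 l$)
$67 - 41 R{\left(m{\left(0,4 \right)},- \frac{3}{-5} \right)} = 67 - 41 \frac{-1 + 0^{2} + 2 \cdot 4}{\left(-3\right) \frac{1}{-5}} = 67 - 41 \frac{-1 + 0 + 8}{\left(-3\right) \left(- \frac{1}{5}\right)} = 67 - 41 \frac{7}{\frac{3}{5}} = 67 - 41 \cdot 7 \cdot \frac{5}{3} = 67 - \frac{1435}{3} = - \frac{1234}{3}$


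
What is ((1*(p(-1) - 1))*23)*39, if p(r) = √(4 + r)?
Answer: -897 + 897*√3 ≈ 656.65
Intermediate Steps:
((1*(p(-1) - 1))*23)*39 = ((1*(√(4 - 1) - 1))*23)*39 = ((1*(√3 - 1))*23)*39 = ((1*(-1 + √3))*23)*39 = ((-1 + √3)*23)*39 = (-23 + 23*√3)*39 = -897 + 897*√3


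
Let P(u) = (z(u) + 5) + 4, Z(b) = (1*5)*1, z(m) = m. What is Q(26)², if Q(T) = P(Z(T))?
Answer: 196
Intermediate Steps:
Z(b) = 5 (Z(b) = 5*1 = 5)
P(u) = 9 + u (P(u) = (u + 5) + 4 = (5 + u) + 4 = 9 + u)
Q(T) = 14 (Q(T) = 9 + 5 = 14)
Q(26)² = 14² = 196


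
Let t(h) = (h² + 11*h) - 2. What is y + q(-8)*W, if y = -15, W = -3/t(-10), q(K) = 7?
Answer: -53/4 ≈ -13.250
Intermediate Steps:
t(h) = -2 + h² + 11*h
W = ¼ (W = -3/(-2 + (-10)² + 11*(-10)) = -3/(-2 + 100 - 110) = -3/(-12) = -3*(-1/12) = ¼ ≈ 0.25000)
y + q(-8)*W = -15 + 7*(¼) = -15 + 7/4 = -53/4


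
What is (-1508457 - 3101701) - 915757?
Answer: -5525915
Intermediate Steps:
(-1508457 - 3101701) - 915757 = -4610158 - 915757 = -5525915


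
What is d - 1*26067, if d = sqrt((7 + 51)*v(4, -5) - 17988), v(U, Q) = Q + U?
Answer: -26067 + I*sqrt(18046) ≈ -26067.0 + 134.34*I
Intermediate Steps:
d = I*sqrt(18046) (d = sqrt((7 + 51)*(-5 + 4) - 17988) = sqrt(58*(-1) - 17988) = sqrt(-58 - 17988) = sqrt(-18046) = I*sqrt(18046) ≈ 134.34*I)
d - 1*26067 = I*sqrt(18046) - 1*26067 = I*sqrt(18046) - 26067 = -26067 + I*sqrt(18046)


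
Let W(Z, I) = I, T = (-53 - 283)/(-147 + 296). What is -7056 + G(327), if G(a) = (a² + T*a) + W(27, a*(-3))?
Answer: 14625036/149 ≈ 98155.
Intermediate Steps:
T = -336/149 ≈ -2.2550
G(a) = a² - 783*a/149 (G(a) = (a² - 336*a/149) + a*(-3) = (a² - 336*a/149) - 3*a = a² - 783*a/149)
-7056 + G(327) = -7056 + (1/149)*327*(-783 + 149*327) = -7056 + (1/149)*327*(-783 + 48723) = -7056 + (1/149)*327*47940 = -7056 + 15676380/149 = 14625036/149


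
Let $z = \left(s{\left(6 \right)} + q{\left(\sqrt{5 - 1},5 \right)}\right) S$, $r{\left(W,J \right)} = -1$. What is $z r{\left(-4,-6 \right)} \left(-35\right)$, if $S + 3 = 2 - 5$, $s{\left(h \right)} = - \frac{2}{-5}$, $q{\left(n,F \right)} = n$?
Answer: $-504$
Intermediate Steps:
$s{\left(h \right)} = \frac{2}{5}$ ($s{\left(h \right)} = \left(-2\right) \left(- \frac{1}{5}\right) = \frac{2}{5}$)
$S = -6$ ($S = -3 + \left(2 - 5\right) = -3 - 3 = -6$)
$z = - \frac{72}{5}$ ($z = \left(\frac{2}{5} + \sqrt{5 - 1}\right) \left(-6\right) = \left(\frac{2}{5} + \sqrt{4}\right) \left(-6\right) = \left(\frac{2}{5} + 2\right) \left(-6\right) = \frac{12}{5} \left(-6\right) = - \frac{72}{5} \approx -14.4$)
$z r{\left(-4,-6 \right)} \left(-35\right) = \left(- \frac{72}{5}\right) \left(-1\right) \left(-35\right) = \frac{72}{5} \left(-35\right) = -504$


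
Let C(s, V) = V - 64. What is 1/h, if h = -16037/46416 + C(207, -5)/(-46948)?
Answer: -544784592/187425593 ≈ -2.9067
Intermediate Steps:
C(s, V) = -64 + V
h = -187425593/544784592 (h = -16037/46416 + (-64 - 5)/(-46948) = -16037*1/46416 - 69*(-1/46948) = -16037/46416 + 69/46948 = -187425593/544784592 ≈ -0.34404)
1/h = 1/(-187425593/544784592) = -544784592/187425593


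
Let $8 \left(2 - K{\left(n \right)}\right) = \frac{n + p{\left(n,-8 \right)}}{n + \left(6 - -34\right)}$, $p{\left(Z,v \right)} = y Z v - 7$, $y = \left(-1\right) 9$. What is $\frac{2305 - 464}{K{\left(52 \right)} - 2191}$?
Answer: $- \frac{193568}{230699} \approx -0.83905$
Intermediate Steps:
$y = -9$
$p{\left(Z,v \right)} = -7 - 9 Z v$ ($p{\left(Z,v \right)} = - 9 Z v - 7 = -7 - 9 Z v$)
$K{\left(n \right)} = 2 - \frac{-7 + 73 n}{8 \left(40 + n\right)}$ ($K{\left(n \right)} = 2 - \frac{\left(n - \left(7 + 9 n \left(-8\right)\right)\right) \frac{1}{n + \left(6 - -34\right)}}{8} = 2 - \frac{\left(n + \left(-7 + 72 n\right)\right) \frac{1}{n + \left(6 + 34\right)}}{8} = 2 - \frac{\left(-7 + 73 n\right) \frac{1}{n + 40}}{8} = 2 - \frac{\left(-7 + 73 n\right) \frac{1}{40 + n}}{8} = 2 - \frac{\frac{1}{40 + n} \left(-7 + 73 n\right)}{8} = 2 - \frac{-7 + 73 n}{8 \left(40 + n\right)}$)
$\frac{2305 - 464}{K{\left(52 \right)} - 2191} = \frac{2305 - 464}{\frac{647 - 2964}{8 \left(40 + 52\right)} - 2191} = \frac{1841}{\frac{647 - 2964}{8 \cdot 92} - 2191} = \frac{1841}{\frac{1}{8} \cdot \frac{1}{92} \left(-2317\right) - 2191} = \frac{1841}{- \frac{2317}{736} - 2191} = \frac{1841}{- \frac{1614893}{736}} = 1841 \left(- \frac{736}{1614893}\right) = - \frac{193568}{230699}$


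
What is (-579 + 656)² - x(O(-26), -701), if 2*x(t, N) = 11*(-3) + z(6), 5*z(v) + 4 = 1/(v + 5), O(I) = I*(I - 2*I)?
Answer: 327024/55 ≈ 5945.9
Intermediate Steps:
O(I) = -I² (O(I) = I*(-I) = -I²)
z(v) = -⅘ + 1/(5*(5 + v)) (z(v) = -⅘ + 1/(5*(v + 5)) = -⅘ + 1/(5*(5 + v)))
x(t, N) = -929/55 (x(t, N) = (11*(-3) + (-19 - 4*6)/(5*(5 + 6)))/2 = (-33 + (⅕)*(-19 - 24)/11)/2 = (-33 + (⅕)*(1/11)*(-43))/2 = (-33 - 43/55)/2 = (½)*(-1858/55) = -929/55)
(-579 + 656)² - x(O(-26), -701) = (-579 + 656)² - 1*(-929/55) = 77² + 929/55 = 5929 + 929/55 = 327024/55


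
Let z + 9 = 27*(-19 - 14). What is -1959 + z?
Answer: -2859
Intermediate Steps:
z = -900 (z = -9 + 27*(-19 - 14) = -9 + 27*(-33) = -9 - 891 = -900)
-1959 + z = -1959 - 900 = -2859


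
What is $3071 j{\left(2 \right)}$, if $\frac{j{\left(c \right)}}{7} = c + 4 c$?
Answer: $214970$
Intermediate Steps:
$j{\left(c \right)} = 35 c$ ($j{\left(c \right)} = 7 \left(c + 4 c\right) = 7 \cdot 5 c = 35 c$)
$3071 j{\left(2 \right)} = 3071 \cdot 35 \cdot 2 = 3071 \cdot 70 = 214970$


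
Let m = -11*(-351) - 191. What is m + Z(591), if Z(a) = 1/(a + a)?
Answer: 4337941/1182 ≈ 3670.0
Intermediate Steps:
Z(a) = 1/(2*a)
m = 3670 (m = 3861 - 191 = 3670)
m + Z(591) = 3670 + (½)/591 = 3670 + (½)*(1/591) = 3670 + 1/1182 = 4337941/1182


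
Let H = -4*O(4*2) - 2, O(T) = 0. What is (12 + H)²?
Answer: 100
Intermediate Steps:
H = -2 (H = -4*0 - 2 = 0 - 2 = -2)
(12 + H)² = (12 - 2)² = 10² = 100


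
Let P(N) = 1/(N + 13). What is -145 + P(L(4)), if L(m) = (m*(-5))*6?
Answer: -15516/107 ≈ -145.01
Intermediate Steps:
L(m) = -30*m (L(m) = -5*m*6 = -30*m)
P(N) = 1/(13 + N)
-145 + P(L(4)) = -145 + 1/(13 - 30*4) = -145 + 1/(13 - 120) = -145 + 1/(-107) = -145 - 1/107 = -15516/107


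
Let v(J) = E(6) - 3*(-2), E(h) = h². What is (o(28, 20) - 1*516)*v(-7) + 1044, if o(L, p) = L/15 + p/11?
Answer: -1126028/55 ≈ -20473.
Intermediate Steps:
o(L, p) = p/11 + L/15 (o(L, p) = L*(1/15) + p*(1/11) = L/15 + p/11 = p/11 + L/15)
v(J) = 42 (v(J) = 6² - 3*(-2) = 36 + 6 = 42)
(o(28, 20) - 1*516)*v(-7) + 1044 = (((1/11)*20 + (1/15)*28) - 1*516)*42 + 1044 = ((20/11 + 28/15) - 516)*42 + 1044 = (608/165 - 516)*42 + 1044 = -84532/165*42 + 1044 = -1183448/55 + 1044 = -1126028/55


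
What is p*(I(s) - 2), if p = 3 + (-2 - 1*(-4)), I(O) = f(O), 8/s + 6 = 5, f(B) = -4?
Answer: -30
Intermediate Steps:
s = -8 (s = 8/(-6 + 5) = 8/(-1) = 8*(-1) = -8)
I(O) = -4
p = 5 (p = 3 + (-2 + 4) = 3 + 2 = 5)
p*(I(s) - 2) = 5*(-4 - 2) = 5*(-6) = -30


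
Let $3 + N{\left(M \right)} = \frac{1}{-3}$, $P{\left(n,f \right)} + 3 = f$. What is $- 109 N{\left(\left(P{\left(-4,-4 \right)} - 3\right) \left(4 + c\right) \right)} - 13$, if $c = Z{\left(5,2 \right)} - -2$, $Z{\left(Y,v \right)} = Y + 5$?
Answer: $\frac{1051}{3} \approx 350.33$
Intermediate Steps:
$P{\left(n,f \right)} = -3 + f$
$Z{\left(Y,v \right)} = 5 + Y$
$c = 12$ ($c = \left(5 + 5\right) - -2 = 10 + 2 = 12$)
$N{\left(M \right)} = - \frac{10}{3}$ ($N{\left(M \right)} = -3 + \frac{1}{-3} = -3 - \frac{1}{3} = - \frac{10}{3}$)
$- 109 N{\left(\left(P{\left(-4,-4 \right)} - 3\right) \left(4 + c\right) \right)} - 13 = \left(-109\right) \left(- \frac{10}{3}\right) - 13 = \frac{1090}{3} - 13 = \frac{1051}{3}$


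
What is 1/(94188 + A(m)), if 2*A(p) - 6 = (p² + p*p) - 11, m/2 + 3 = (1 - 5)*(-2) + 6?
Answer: 2/189339 ≈ 1.0563e-5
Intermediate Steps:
m = 22 (m = -6 + 2*((1 - 5)*(-2) + 6) = -6 + 2*(-4*(-2) + 6) = -6 + 2*(8 + 6) = -6 + 2*14 = -6 + 28 = 22)
A(p) = -5/2 + p² (A(p) = 3 + ((p² + p*p) - 11)/2 = 3 + ((p² + p²) - 11)/2 = 3 + (2*p² - 11)/2 = 3 + (-11 + 2*p²)/2 = 3 + (-11/2 + p²) = -5/2 + p²)
1/(94188 + A(m)) = 1/(94188 + (-5/2 + 22²)) = 1/(94188 + (-5/2 + 484)) = 1/(94188 + 963/2) = 1/(189339/2) = 2/189339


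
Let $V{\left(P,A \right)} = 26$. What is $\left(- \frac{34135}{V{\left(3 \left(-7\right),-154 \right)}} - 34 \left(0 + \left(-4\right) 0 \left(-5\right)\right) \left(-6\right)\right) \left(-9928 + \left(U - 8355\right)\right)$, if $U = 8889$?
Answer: $\frac{160332095}{13} \approx 1.2333 \cdot 10^{7}$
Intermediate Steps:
$\left(- \frac{34135}{V{\left(3 \left(-7\right),-154 \right)}} - 34 \left(0 + \left(-4\right) 0 \left(-5\right)\right) \left(-6\right)\right) \left(-9928 + \left(U - 8355\right)\right) = \left(- \frac{34135}{26} - 34 \left(0 + \left(-4\right) 0 \left(-5\right)\right) \left(-6\right)\right) \left(-9928 + \left(8889 - 8355\right)\right) = \left(\left(-34135\right) \frac{1}{26} - 34 \left(0 + 0 \left(-5\right)\right) \left(-6\right)\right) \left(-9928 + 534\right) = \left(- \frac{34135}{26} - 34 \left(0 + 0\right) \left(-6\right)\right) \left(-9394\right) = \left(- \frac{34135}{26} - 34 \cdot 0 \left(-6\right)\right) \left(-9394\right) = \left(- \frac{34135}{26} - 0\right) \left(-9394\right) = \left(- \frac{34135}{26} + 0\right) \left(-9394\right) = \left(- \frac{34135}{26}\right) \left(-9394\right) = \frac{160332095}{13}$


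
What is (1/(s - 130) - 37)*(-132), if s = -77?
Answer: 337040/69 ≈ 4884.6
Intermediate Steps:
(1/(s - 130) - 37)*(-132) = (1/(-77 - 130) - 37)*(-132) = (1/(-207) - 37)*(-132) = (-1/207 - 37)*(-132) = -7660/207*(-132) = 337040/69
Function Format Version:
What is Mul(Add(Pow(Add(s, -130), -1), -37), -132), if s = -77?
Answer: Rational(337040, 69) ≈ 4884.6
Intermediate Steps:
Mul(Add(Pow(Add(s, -130), -1), -37), -132) = Mul(Add(Pow(Add(-77, -130), -1), -37), -132) = Mul(Add(Pow(-207, -1), -37), -132) = Mul(Add(Rational(-1, 207), -37), -132) = Mul(Rational(-7660, 207), -132) = Rational(337040, 69)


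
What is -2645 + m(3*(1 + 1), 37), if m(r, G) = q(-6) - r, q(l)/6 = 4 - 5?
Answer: -2657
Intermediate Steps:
q(l) = -6 (q(l) = 6*(4 - 5) = 6*(-1) = -6)
m(r, G) = -6 - r
-2645 + m(3*(1 + 1), 37) = -2645 + (-6 - 3*(1 + 1)) = -2645 + (-6 - 3*2) = -2645 + (-6 - 1*6) = -2645 + (-6 - 6) = -2645 - 12 = -2657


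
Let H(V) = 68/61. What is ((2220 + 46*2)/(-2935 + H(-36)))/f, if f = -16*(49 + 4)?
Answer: 17629/18970502 ≈ 0.00092928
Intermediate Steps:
H(V) = 68/61 (H(V) = 68*(1/61) = 68/61)
f = -848 (f = -16*53 = -848)
((2220 + 46*2)/(-2935 + H(-36)))/f = ((2220 + 46*2)/(-2935 + 68/61))/(-848) = ((2220 + 92)/(-178967/61))*(-1/848) = (2312*(-61/178967))*(-1/848) = -141032/178967*(-1/848) = 17629/18970502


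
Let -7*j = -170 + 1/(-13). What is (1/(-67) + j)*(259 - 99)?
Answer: 23687360/6097 ≈ 3885.1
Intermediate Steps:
j = 2211/91 (j = -(-170 + 1/(-13))/7 = -(-170 - 1/13)/7 = -⅐*(-2211/13) = 2211/91 ≈ 24.297)
(1/(-67) + j)*(259 - 99) = (1/(-67) + 2211/91)*(259 - 99) = (-1/67 + 2211/91)*160 = (148046/6097)*160 = 23687360/6097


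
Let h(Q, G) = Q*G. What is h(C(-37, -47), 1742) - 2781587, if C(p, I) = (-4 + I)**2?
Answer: 1749355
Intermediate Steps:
h(Q, G) = G*Q
h(C(-37, -47), 1742) - 2781587 = 1742*(-4 - 47)**2 - 2781587 = 1742*(-51)**2 - 2781587 = 1742*2601 - 2781587 = 4530942 - 2781587 = 1749355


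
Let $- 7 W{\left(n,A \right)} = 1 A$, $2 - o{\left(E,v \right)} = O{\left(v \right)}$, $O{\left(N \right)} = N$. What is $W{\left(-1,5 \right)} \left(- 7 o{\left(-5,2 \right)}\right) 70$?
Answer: $0$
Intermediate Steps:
$o{\left(E,v \right)} = 2 - v$
$W{\left(n,A \right)} = - \frac{A}{7}$ ($W{\left(n,A \right)} = - \frac{1 A}{7} = - \frac{A}{7}$)
$W{\left(-1,5 \right)} \left(- 7 o{\left(-5,2 \right)}\right) 70 = \left(- \frac{1}{7}\right) 5 \left(- 7 \left(2 - 2\right)\right) 70 = - \frac{5 \left(- 7 \left(2 - 2\right)\right)}{7} \cdot 70 = - \frac{5 \left(\left(-7\right) 0\right)}{7} \cdot 70 = \left(- \frac{5}{7}\right) 0 \cdot 70 = 0 \cdot 70 = 0$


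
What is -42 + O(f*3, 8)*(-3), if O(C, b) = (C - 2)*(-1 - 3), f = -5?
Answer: -246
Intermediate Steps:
O(C, b) = 8 - 4*C (O(C, b) = (-2 + C)*(-4) = 8 - 4*C)
-42 + O(f*3, 8)*(-3) = -42 + (8 - (-20)*3)*(-3) = -42 + (8 - 4*(-15))*(-3) = -42 + (8 + 60)*(-3) = -42 + 68*(-3) = -42 - 204 = -246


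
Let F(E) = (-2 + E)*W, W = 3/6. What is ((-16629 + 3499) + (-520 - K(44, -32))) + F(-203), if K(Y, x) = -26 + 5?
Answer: -27463/2 ≈ -13732.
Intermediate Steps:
W = ½ (W = 3*(⅙) = ½ ≈ 0.50000)
K(Y, x) = -21
F(E) = -1 + E/2 (F(E) = (-2 + E)*(½) = -1 + E/2)
((-16629 + 3499) + (-520 - K(44, -32))) + F(-203) = ((-16629 + 3499) + (-520 - 1*(-21))) + (-1 + (½)*(-203)) = (-13130 + (-520 + 21)) + (-1 - 203/2) = (-13130 - 499) - 205/2 = -13629 - 205/2 = -27463/2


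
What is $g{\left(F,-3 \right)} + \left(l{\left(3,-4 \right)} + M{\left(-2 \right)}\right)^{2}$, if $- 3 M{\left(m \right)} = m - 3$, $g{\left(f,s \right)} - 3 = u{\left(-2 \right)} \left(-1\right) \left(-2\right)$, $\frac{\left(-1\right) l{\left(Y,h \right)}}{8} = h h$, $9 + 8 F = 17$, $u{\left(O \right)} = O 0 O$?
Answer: $\frac{143668}{9} \approx 15963.0$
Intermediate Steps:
$u{\left(O \right)} = 0$ ($u{\left(O \right)} = 0 O = 0$)
$F = 1$ ($F = - \frac{9}{8} + \frac{1}{8} \cdot 17 = - \frac{9}{8} + \frac{17}{8} = 1$)
$l{\left(Y,h \right)} = - 8 h^{2}$ ($l{\left(Y,h \right)} = - 8 h h = - 8 h^{2}$)
$g{\left(f,s \right)} = 3$ ($g{\left(f,s \right)} = 3 + 0 \left(-1\right) \left(-2\right) = 3 + 0 \left(-2\right) = 3 + 0 = 3$)
$M{\left(m \right)} = 1 - \frac{m}{3}$ ($M{\left(m \right)} = - \frac{m - 3}{3} = - \frac{-3 + m}{3} = 1 - \frac{m}{3}$)
$g{\left(F,-3 \right)} + \left(l{\left(3,-4 \right)} + M{\left(-2 \right)}\right)^{2} = 3 + \left(- 8 \left(-4\right)^{2} + \left(1 - - \frac{2}{3}\right)\right)^{2} = 3 + \left(\left(-8\right) 16 + \left(1 + \frac{2}{3}\right)\right)^{2} = 3 + \left(-128 + \frac{5}{3}\right)^{2} = 3 + \left(- \frac{379}{3}\right)^{2} = 3 + \frac{143641}{9} = \frac{143668}{9}$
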